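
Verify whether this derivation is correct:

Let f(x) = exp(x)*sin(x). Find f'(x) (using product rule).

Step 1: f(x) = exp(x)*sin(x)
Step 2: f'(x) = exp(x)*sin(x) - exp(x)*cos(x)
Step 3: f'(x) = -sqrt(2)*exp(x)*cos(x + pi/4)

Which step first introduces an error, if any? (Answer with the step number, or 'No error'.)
Step 2

Step 2 is incorrect due to a sign flip.
The step shows: exp(x)*sin(x) - exp(x)*cos(x)
The correct value should be: exp(x)*sin(x) + exp(x)*cos(x)

Explanation: The sign of one term was flipped: the term exp(x)*cos(x) was incorrectly written as -exp(x)*cos(x)
The later steps are derived from this incorrect expression, so the error originates in Step 2.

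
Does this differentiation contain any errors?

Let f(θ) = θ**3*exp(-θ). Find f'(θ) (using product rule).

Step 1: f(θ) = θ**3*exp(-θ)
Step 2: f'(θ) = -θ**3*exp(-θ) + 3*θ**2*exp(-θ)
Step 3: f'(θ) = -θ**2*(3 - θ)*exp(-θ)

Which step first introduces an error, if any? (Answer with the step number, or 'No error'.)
Step 3

Step 3 is incorrect due to a sign flip.
The step shows: -θ**2*(3 - θ)*exp(-θ)
The correct value should be: θ**2*(3 - θ)*exp(-θ)

Explanation: The sign of the whole expression was flipped: the term θ**2*(3 - θ)*exp(-θ) was incorrectly written as -θ**2*(3 - θ)*exp(-θ)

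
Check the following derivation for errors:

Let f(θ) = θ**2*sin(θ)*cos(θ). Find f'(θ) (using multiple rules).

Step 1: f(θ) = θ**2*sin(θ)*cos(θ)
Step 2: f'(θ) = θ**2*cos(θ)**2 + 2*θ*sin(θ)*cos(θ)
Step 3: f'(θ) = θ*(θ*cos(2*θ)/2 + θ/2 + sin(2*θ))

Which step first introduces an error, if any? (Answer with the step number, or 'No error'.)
Step 2

Step 2 is incorrect due to a dropped term.
The step shows: θ**2*cos(θ)**2 + 2*θ*sin(θ)*cos(θ)
The correct value should be: -θ**2*sin(θ)**2 + θ**2*cos(θ)**2 + 2*θ*sin(θ)*cos(θ)

Explanation: A term was dropped: the term -θ**2*sin(θ)**2 was incorrectly omitted
The later steps are derived from this incorrect expression, so the error originates in Step 2.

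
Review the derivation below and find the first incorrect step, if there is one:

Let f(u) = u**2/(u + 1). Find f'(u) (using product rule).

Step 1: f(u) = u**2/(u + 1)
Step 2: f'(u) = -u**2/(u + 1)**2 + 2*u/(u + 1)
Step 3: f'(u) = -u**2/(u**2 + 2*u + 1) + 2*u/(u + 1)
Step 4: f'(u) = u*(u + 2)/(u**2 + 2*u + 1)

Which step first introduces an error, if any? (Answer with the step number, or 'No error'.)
No error

All steps in this derivation are correct.
The final answer f'(u) = u*(u + 2)/(u**2 + 2*u + 1) is valid.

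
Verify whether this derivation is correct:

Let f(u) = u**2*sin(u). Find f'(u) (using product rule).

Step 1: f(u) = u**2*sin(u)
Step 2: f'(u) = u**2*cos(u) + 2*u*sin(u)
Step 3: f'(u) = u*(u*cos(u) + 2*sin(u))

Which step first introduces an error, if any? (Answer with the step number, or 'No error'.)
No error

All steps in this derivation are correct.
The final answer f'(u) = u*(u*cos(u) + 2*sin(u)) is valid.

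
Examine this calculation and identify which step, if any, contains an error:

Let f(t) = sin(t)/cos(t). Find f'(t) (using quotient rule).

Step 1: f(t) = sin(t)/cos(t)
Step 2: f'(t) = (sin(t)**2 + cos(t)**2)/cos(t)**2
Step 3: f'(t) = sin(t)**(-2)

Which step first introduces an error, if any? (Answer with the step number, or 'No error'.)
Step 3

Step 3 is incorrect due to a wrong trig function.
The step shows: sin(t)**(-2)
The correct value should be: cos(t)**(-2)

Explanation: cos(t) was incorrectly written as sin(t): the term cos(t)**(-2) was incorrectly written as sin(t)**(-2)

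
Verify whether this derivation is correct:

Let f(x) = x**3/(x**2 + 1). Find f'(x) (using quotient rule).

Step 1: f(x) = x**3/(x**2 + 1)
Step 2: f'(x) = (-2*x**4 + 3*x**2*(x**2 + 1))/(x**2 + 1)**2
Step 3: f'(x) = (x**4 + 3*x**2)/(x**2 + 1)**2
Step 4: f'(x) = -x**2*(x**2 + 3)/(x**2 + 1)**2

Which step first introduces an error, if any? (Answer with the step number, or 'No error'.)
Step 4

Step 4 is incorrect due to a sign flip.
The step shows: -x**2*(x**2 + 3)/(x**2 + 1)**2
The correct value should be: x**2*(x**2 + 3)/(x**2 + 1)**2

Explanation: The sign of the whole expression was flipped: the term x**2*(x**2 + 3)/(x**2 + 1)**2 was incorrectly written as -x**2*(x**2 + 3)/(x**2 + 1)**2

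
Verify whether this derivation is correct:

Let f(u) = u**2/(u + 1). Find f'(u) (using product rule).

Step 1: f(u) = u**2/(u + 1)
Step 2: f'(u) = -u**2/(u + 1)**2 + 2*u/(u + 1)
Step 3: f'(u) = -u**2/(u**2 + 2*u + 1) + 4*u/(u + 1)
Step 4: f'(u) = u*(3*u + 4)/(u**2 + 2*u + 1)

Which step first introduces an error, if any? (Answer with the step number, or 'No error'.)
Step 3

Step 3 is incorrect due to a wrong coefficient.
The step shows: -u**2/(u**2 + 2*u + 1) + 4*u/(u + 1)
The correct value should be: -u**2/(u**2 + 2*u + 1) + 2*u/(u + 1)

Explanation: The coefficient 2 was incorrectly written as 4: the term 2*u/(u + 1) was incorrectly written as 4*u/(u + 1)
The later steps are derived from this incorrect expression, so the error originates in Step 3.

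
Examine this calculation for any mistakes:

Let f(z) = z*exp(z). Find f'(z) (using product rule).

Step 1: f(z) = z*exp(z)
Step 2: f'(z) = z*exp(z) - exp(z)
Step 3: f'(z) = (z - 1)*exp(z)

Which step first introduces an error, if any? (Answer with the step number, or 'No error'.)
Step 2

Step 2 is incorrect due to a sign flip.
The step shows: z*exp(z) - exp(z)
The correct value should be: z*exp(z) + exp(z)

Explanation: The sign of one term was flipped: the term exp(z) was incorrectly written as -exp(z)
The later steps are derived from this incorrect expression, so the error originates in Step 2.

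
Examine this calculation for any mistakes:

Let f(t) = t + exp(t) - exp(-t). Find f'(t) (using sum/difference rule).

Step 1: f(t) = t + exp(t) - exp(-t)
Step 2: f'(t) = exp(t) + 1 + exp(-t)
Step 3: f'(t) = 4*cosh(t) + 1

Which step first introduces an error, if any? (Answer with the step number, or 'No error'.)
Step 3

Step 3 is incorrect due to a wrong coefficient.
The step shows: 4*cosh(t) + 1
The correct value should be: 2*cosh(t) + 1

Explanation: The coefficient 2 was incorrectly written as 4: the term 2*cosh(t) was incorrectly written as 4*cosh(t)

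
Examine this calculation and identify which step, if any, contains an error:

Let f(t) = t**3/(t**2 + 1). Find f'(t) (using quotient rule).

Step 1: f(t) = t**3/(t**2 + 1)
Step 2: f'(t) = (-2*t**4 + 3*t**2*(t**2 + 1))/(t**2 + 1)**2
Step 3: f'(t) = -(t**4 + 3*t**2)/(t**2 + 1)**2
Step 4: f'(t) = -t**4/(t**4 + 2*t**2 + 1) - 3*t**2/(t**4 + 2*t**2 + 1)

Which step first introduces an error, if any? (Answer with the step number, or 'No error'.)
Step 3

Step 3 is incorrect due to a sign flip.
The step shows: -(t**4 + 3*t**2)/(t**2 + 1)**2
The correct value should be: (t**4 + 3*t**2)/(t**2 + 1)**2

Explanation: The sign of the whole expression was flipped: the term (t**4 + 3*t**2)/(t**2 + 1)**2 was incorrectly written as -(t**4 + 3*t**2)/(t**2 + 1)**2
The later steps are derived from this incorrect expression, so the error originates in Step 3.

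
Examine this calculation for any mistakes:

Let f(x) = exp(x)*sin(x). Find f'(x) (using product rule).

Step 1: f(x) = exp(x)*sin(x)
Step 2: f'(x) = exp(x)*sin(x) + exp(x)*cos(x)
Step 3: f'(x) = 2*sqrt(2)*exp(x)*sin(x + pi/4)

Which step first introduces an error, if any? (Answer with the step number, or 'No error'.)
Step 3

Step 3 is incorrect due to a wrong exponent.
The step shows: 2*sqrt(2)*exp(x)*sin(x + pi/4)
The correct value should be: sqrt(2)*exp(x)*sin(x + pi/4)

Explanation: The exponent 1/2 on 2 was incorrectly written as 3/2: the term sqrt(2)*exp(x)*sin(x + pi/4) was incorrectly written as 2*sqrt(2)*exp(x)*sin(x + pi/4)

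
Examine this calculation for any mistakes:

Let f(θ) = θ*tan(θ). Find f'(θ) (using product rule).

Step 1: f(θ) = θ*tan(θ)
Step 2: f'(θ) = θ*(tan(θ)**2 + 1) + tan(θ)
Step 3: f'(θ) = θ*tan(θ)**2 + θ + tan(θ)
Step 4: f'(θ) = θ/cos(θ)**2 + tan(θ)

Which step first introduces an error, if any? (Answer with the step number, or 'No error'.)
No error

All steps in this derivation are correct.
The final answer f'(θ) = θ/cos(θ)**2 + tan(θ) is valid.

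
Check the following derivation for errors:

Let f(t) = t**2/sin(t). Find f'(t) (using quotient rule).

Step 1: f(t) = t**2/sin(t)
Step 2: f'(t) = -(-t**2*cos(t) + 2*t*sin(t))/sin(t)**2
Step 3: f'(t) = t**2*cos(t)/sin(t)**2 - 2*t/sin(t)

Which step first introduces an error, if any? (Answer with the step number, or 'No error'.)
Step 2

Step 2 is incorrect due to a sign flip.
The step shows: -(-t**2*cos(t) + 2*t*sin(t))/sin(t)**2
The correct value should be: (-t**2*cos(t) + 2*t*sin(t))/sin(t)**2

Explanation: The sign of the whole expression was flipped: the term (-t**2*cos(t) + 2*t*sin(t))/sin(t)**2 was incorrectly written as -(-t**2*cos(t) + 2*t*sin(t))/sin(t)**2
The later steps are derived from this incorrect expression, so the error originates in Step 2.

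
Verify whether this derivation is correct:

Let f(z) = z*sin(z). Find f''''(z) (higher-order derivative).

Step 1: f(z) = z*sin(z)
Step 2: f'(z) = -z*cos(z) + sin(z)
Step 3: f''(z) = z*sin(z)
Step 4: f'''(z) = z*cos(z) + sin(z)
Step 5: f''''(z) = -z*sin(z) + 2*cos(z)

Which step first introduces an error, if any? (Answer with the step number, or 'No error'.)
Step 2

Step 2 is incorrect due to a sign flip.
The step shows: -z*cos(z) + sin(z)
The correct value should be: z*cos(z) + sin(z)

Explanation: The sign of one term was flipped: the term z*cos(z) was incorrectly written as -z*cos(z)
The later steps are derived from this incorrect expression, so the error originates in Step 2.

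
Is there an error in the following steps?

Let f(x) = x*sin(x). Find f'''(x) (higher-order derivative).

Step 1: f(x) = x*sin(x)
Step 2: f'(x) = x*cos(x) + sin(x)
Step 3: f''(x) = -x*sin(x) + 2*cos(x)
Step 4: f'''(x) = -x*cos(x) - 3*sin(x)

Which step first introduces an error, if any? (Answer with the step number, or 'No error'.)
No error

All steps in this derivation are correct.
The final answer f'''(x) = -x*cos(x) - 3*sin(x) is valid.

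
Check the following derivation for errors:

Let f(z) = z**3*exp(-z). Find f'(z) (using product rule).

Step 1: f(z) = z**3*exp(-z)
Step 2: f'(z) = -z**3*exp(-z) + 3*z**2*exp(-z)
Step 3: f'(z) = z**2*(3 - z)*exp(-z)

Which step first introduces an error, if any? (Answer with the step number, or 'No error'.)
No error

All steps in this derivation are correct.
The final answer f'(z) = z**2*(3 - z)*exp(-z) is valid.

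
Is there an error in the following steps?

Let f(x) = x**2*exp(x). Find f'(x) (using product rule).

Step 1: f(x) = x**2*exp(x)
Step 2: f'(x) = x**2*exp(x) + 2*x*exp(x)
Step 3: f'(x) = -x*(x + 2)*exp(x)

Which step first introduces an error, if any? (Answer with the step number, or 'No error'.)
Step 3

Step 3 is incorrect due to a sign flip.
The step shows: -x*(x + 2)*exp(x)
The correct value should be: x*(x + 2)*exp(x)

Explanation: The sign of the whole expression was flipped: the term x*(x + 2)*exp(x) was incorrectly written as -x*(x + 2)*exp(x)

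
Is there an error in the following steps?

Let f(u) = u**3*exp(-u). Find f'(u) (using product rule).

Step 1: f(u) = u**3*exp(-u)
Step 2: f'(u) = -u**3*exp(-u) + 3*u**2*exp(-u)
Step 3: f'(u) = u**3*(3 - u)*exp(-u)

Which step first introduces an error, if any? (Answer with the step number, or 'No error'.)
Step 3

Step 3 is incorrect due to a wrong exponent.
The step shows: u**3*(3 - u)*exp(-u)
The correct value should be: u**2*(3 - u)*exp(-u)

Explanation: The exponent 2 on u was incorrectly written as 3: the term u**2*(3 - u)*exp(-u) was incorrectly written as u**3*(3 - u)*exp(-u)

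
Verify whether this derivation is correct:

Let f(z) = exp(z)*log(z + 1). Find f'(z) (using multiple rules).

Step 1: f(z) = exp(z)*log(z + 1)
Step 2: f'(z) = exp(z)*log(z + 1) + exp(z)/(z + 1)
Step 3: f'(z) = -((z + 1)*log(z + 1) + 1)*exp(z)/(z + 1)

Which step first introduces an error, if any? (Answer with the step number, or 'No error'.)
Step 3

Step 3 is incorrect due to a sign flip.
The step shows: -((z + 1)*log(z + 1) + 1)*exp(z)/(z + 1)
The correct value should be: ((z + 1)*log(z + 1) + 1)*exp(z)/(z + 1)

Explanation: The sign of the whole expression was flipped: the term ((z + 1)*log(z + 1) + 1)*exp(z)/(z + 1) was incorrectly written as -((z + 1)*log(z + 1) + 1)*exp(z)/(z + 1)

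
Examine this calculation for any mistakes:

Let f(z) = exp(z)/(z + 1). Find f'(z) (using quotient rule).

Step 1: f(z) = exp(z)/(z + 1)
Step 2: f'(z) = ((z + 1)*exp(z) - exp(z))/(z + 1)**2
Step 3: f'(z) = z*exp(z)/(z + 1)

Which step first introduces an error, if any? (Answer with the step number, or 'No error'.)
Step 3

Step 3 is incorrect due to a wrong exponent.
The step shows: z*exp(z)/(z + 1)
The correct value should be: z*exp(z)/(z + 1)**2

Explanation: The exponent -2 on z + 1 was incorrectly written as -1: the term z*exp(z)/(z + 1)**2 was incorrectly written as z*exp(z)/(z + 1)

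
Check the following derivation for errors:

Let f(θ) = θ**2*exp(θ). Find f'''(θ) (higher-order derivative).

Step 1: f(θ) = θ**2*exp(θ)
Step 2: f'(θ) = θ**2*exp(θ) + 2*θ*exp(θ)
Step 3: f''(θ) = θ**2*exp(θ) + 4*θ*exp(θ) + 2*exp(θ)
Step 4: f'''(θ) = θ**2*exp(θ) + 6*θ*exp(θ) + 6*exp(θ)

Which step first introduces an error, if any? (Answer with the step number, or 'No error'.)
No error

All steps in this derivation are correct.
The final answer f'''(θ) = θ**2*exp(θ) + 6*θ*exp(θ) + 6*exp(θ) is valid.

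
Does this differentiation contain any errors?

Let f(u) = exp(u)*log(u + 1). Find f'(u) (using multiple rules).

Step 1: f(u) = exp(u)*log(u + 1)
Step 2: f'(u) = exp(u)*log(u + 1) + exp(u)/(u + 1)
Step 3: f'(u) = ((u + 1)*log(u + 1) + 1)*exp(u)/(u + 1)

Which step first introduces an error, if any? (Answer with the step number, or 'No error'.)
No error

All steps in this derivation are correct.
The final answer f'(u) = ((u + 1)*log(u + 1) + 1)*exp(u)/(u + 1) is valid.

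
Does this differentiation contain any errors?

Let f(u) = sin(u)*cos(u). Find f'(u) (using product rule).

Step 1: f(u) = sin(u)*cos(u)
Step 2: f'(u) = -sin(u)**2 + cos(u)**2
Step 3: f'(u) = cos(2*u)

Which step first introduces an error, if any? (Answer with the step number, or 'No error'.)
No error

All steps in this derivation are correct.
The final answer f'(u) = cos(2*u) is valid.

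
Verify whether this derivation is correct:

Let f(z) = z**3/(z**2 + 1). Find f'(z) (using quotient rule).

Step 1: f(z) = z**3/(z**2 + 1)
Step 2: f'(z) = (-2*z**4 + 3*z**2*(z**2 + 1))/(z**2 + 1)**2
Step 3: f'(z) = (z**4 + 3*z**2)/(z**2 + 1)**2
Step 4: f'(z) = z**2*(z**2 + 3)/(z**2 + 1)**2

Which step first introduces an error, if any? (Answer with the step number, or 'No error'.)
No error

All steps in this derivation are correct.
The final answer f'(z) = z**2*(z**2 + 3)/(z**2 + 1)**2 is valid.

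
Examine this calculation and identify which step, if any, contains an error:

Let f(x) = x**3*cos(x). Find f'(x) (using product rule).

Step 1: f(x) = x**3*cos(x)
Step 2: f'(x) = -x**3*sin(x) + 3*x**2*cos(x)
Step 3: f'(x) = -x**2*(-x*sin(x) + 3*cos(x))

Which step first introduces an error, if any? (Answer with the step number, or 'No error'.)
Step 3

Step 3 is incorrect due to a sign flip.
The step shows: -x**2*(-x*sin(x) + 3*cos(x))
The correct value should be: x**2*(-x*sin(x) + 3*cos(x))

Explanation: The sign of the whole expression was flipped: the term x**2*(-x*sin(x) + 3*cos(x)) was incorrectly written as -x**2*(-x*sin(x) + 3*cos(x))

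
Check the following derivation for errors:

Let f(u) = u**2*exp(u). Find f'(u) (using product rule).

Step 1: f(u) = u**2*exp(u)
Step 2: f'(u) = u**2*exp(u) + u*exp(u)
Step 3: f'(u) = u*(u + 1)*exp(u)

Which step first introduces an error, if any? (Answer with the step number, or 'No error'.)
Step 2

Step 2 is incorrect due to a wrong coefficient.
The step shows: u**2*exp(u) + u*exp(u)
The correct value should be: u**2*exp(u) + 2*u*exp(u)

Explanation: The coefficient 2 was incorrectly written as 1: the term 2*u*exp(u) was incorrectly written as u*exp(u)
The later steps are derived from this incorrect expression, so the error originates in Step 2.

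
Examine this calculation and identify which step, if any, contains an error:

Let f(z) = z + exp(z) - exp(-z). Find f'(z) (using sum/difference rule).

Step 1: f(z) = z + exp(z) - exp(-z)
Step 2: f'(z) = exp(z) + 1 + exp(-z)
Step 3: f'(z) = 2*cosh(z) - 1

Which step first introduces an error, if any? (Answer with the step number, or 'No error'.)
Step 3

Step 3 is incorrect due to a sign flip.
The step shows: 2*cosh(z) - 1
The correct value should be: 2*cosh(z) + 1

Explanation: The sign of one term was flipped: the term 1 was incorrectly written as -1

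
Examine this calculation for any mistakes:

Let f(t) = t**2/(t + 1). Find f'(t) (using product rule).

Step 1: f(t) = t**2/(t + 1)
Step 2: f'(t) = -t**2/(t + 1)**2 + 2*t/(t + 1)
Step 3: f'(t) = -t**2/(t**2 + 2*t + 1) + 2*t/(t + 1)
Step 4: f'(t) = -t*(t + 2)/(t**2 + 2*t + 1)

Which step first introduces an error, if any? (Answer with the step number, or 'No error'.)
Step 4

Step 4 is incorrect due to a sign flip.
The step shows: -t*(t + 2)/(t**2 + 2*t + 1)
The correct value should be: t*(t + 2)/(t**2 + 2*t + 1)

Explanation: The sign of the whole expression was flipped: the term t*(t + 2)/(t**2 + 2*t + 1) was incorrectly written as -t*(t + 2)/(t**2 + 2*t + 1)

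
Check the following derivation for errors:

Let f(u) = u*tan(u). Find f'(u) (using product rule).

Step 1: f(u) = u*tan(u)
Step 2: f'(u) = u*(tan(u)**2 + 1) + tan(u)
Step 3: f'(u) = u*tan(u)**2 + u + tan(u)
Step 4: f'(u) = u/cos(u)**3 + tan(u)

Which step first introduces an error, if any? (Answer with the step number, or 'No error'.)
Step 4

Step 4 is incorrect due to a wrong exponent.
The step shows: u/cos(u)**3 + tan(u)
The correct value should be: u/cos(u)**2 + tan(u)

Explanation: The exponent -2 on cos(u) was incorrectly written as -3: the term u/cos(u)**2 was incorrectly written as u/cos(u)**3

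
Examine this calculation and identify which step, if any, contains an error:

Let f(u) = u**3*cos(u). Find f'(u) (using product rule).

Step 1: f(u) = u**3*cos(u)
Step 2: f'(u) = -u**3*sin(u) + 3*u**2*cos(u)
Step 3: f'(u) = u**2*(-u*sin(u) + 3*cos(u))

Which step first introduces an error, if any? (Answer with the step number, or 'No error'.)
No error

All steps in this derivation are correct.
The final answer f'(u) = u**2*(-u*sin(u) + 3*cos(u)) is valid.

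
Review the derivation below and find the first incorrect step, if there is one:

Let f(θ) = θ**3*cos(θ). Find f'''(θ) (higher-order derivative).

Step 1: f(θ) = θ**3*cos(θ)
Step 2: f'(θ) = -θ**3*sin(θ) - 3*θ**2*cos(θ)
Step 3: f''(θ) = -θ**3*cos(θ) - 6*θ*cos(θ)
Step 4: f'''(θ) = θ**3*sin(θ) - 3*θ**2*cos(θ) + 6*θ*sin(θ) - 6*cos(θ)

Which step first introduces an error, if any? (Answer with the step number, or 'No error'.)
Step 2

Step 2 is incorrect due to a sign flip.
The step shows: -θ**3*sin(θ) - 3*θ**2*cos(θ)
The correct value should be: -θ**3*sin(θ) + 3*θ**2*cos(θ)

Explanation: The sign of one term was flipped: the term 3*θ**2*cos(θ) was incorrectly written as -3*θ**2*cos(θ)
The later steps are derived from this incorrect expression, so the error originates in Step 2.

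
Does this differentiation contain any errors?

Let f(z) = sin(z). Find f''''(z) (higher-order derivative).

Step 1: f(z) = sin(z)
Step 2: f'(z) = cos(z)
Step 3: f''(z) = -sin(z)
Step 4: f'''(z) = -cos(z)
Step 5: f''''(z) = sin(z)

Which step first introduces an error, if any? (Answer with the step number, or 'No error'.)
No error

All steps in this derivation are correct.
The final answer f''''(z) = sin(z) is valid.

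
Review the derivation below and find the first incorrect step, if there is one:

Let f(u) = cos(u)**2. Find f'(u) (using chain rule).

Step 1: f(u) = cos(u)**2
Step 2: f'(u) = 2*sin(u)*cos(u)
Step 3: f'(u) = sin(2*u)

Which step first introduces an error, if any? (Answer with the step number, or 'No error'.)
Step 2

Step 2 is incorrect due to a sign flip.
The step shows: 2*sin(u)*cos(u)
The correct value should be: -2*sin(u)*cos(u)

Explanation: The sign of the whole expression was flipped: the term -2*sin(u)*cos(u) was incorrectly written as 2*sin(u)*cos(u)
The later steps are derived from this incorrect expression, so the error originates in Step 2.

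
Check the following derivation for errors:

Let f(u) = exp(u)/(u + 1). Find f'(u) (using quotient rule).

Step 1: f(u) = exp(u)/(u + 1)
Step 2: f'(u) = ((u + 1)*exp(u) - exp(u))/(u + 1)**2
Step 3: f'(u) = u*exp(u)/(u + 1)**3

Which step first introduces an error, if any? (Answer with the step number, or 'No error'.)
Step 3

Step 3 is incorrect due to a wrong exponent.
The step shows: u*exp(u)/(u + 1)**3
The correct value should be: u*exp(u)/(u + 1)**2

Explanation: The exponent -2 on u + 1 was incorrectly written as -3: the term u*exp(u)/(u + 1)**2 was incorrectly written as u*exp(u)/(u + 1)**3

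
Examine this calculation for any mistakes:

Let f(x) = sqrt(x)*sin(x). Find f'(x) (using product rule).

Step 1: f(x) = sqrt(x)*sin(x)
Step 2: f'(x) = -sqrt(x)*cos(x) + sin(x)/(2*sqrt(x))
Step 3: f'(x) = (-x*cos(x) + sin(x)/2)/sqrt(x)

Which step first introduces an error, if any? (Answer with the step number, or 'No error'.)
Step 2

Step 2 is incorrect due to a sign flip.
The step shows: -sqrt(x)*cos(x) + sin(x)/(2*sqrt(x))
The correct value should be: sqrt(x)*cos(x) + sin(x)/(2*sqrt(x))

Explanation: The sign of one term was flipped: the term sqrt(x)*cos(x) was incorrectly written as -sqrt(x)*cos(x)
The later steps are derived from this incorrect expression, so the error originates in Step 2.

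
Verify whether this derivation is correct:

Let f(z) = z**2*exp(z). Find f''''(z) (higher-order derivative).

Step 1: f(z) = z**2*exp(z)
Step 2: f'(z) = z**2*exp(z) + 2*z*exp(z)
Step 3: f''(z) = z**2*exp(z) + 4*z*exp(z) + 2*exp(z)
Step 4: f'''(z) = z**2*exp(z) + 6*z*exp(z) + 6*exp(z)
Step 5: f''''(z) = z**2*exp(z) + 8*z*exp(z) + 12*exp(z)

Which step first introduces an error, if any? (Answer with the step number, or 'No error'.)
No error

All steps in this derivation are correct.
The final answer f''''(z) = z**2*exp(z) + 8*z*exp(z) + 12*exp(z) is valid.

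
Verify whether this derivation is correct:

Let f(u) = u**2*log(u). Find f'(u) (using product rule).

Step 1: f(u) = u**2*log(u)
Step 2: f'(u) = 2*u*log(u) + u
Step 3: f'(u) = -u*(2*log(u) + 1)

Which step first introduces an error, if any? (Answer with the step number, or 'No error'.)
Step 3

Step 3 is incorrect due to a sign flip.
The step shows: -u*(2*log(u) + 1)
The correct value should be: u*(2*log(u) + 1)

Explanation: The sign of the whole expression was flipped: the term u*(2*log(u) + 1) was incorrectly written as -u*(2*log(u) + 1)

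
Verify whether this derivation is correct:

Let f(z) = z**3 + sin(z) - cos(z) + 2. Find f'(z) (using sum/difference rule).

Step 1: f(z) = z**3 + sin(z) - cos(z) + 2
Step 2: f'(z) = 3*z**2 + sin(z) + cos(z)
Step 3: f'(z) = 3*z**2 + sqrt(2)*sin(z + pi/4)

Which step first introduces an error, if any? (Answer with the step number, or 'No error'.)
No error

All steps in this derivation are correct.
The final answer f'(z) = 3*z**2 + sqrt(2)*sin(z + pi/4) is valid.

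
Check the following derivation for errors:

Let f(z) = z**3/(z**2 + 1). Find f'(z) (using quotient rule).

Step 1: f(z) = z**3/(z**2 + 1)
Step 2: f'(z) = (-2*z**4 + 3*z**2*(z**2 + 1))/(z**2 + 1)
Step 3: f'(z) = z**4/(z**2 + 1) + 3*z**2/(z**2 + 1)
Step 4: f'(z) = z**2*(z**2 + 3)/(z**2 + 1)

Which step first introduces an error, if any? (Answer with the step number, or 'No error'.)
Step 2

Step 2 is incorrect due to a wrong exponent.
The step shows: (-2*z**4 + 3*z**2*(z**2 + 1))/(z**2 + 1)
The correct value should be: (-2*z**4 + 3*z**2*(z**2 + 1))/(z**2 + 1)**2

Explanation: The exponent -2 on z**2 + 1 was incorrectly written as -1: the term (-2*z**4 + 3*z**2*(z**2 + 1))/(z**2 + 1)**2 was incorrectly written as (-2*z**4 + 3*z**2*(z**2 + 1))/(z**2 + 1)
The later steps are derived from this incorrect expression, so the error originates in Step 2.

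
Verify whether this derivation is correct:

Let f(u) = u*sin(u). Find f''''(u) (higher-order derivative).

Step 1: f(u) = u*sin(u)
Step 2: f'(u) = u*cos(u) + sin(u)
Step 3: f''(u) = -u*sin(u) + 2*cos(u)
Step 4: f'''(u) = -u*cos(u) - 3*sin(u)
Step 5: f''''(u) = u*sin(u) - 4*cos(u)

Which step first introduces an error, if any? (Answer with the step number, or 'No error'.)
No error

All steps in this derivation are correct.
The final answer f''''(u) = u*sin(u) - 4*cos(u) is valid.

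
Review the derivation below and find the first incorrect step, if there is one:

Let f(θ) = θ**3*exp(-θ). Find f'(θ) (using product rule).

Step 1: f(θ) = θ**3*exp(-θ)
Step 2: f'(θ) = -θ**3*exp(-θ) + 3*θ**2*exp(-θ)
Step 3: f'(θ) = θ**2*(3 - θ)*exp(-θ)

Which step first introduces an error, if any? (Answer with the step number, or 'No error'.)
No error

All steps in this derivation are correct.
The final answer f'(θ) = θ**2*(3 - θ)*exp(-θ) is valid.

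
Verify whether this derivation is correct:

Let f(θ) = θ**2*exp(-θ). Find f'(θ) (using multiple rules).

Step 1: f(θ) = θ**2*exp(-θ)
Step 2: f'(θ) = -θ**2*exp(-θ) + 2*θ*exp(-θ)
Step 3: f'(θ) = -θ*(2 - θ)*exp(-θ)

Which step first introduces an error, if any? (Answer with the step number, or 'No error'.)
Step 3

Step 3 is incorrect due to a sign flip.
The step shows: -θ*(2 - θ)*exp(-θ)
The correct value should be: θ*(2 - θ)*exp(-θ)

Explanation: The sign of the whole expression was flipped: the term θ*(2 - θ)*exp(-θ) was incorrectly written as -θ*(2 - θ)*exp(-θ)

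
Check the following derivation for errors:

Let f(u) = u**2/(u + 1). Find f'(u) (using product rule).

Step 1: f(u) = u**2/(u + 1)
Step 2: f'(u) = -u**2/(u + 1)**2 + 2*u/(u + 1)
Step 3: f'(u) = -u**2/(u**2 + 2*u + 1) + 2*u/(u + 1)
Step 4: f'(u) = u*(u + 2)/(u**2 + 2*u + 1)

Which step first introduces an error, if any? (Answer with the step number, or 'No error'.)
No error

All steps in this derivation are correct.
The final answer f'(u) = u*(u + 2)/(u**2 + 2*u + 1) is valid.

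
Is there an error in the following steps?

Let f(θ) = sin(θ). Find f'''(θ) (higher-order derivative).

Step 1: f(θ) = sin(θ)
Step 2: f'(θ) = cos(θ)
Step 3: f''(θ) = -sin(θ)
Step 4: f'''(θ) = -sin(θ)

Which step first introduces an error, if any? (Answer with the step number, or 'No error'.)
Step 4

Step 4 is incorrect due to a wrong trig function.
The step shows: -sin(θ)
The correct value should be: -cos(θ)

Explanation: cos(θ) was incorrectly written as sin(θ): the term -cos(θ) was incorrectly written as -sin(θ)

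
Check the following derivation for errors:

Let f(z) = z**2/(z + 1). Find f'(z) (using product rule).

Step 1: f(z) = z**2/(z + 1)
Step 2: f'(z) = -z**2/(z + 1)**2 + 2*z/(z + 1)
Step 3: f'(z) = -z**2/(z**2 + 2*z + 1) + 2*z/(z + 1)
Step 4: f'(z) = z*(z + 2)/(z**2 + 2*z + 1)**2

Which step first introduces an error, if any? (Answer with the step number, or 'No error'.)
Step 4

Step 4 is incorrect due to a wrong exponent.
The step shows: z*(z + 2)/(z**2 + 2*z + 1)**2
The correct value should be: z*(z + 2)/(z**2 + 2*z + 1)

Explanation: The exponent -1 on z**2 + 2*z + 1 was incorrectly written as -2: the term z*(z + 2)/(z**2 + 2*z + 1) was incorrectly written as z*(z + 2)/(z**2 + 2*z + 1)**2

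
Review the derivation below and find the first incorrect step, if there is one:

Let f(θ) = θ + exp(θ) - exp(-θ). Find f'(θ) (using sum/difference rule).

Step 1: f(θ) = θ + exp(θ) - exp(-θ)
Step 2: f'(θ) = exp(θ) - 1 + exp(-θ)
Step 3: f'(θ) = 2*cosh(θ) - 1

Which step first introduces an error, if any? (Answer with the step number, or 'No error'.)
Step 2

Step 2 is incorrect due to a sign flip.
The step shows: exp(θ) - 1 + exp(-θ)
The correct value should be: exp(θ) + 1 + exp(-θ)

Explanation: The sign of one term was flipped: the term 1 was incorrectly written as -1
The later steps are derived from this incorrect expression, so the error originates in Step 2.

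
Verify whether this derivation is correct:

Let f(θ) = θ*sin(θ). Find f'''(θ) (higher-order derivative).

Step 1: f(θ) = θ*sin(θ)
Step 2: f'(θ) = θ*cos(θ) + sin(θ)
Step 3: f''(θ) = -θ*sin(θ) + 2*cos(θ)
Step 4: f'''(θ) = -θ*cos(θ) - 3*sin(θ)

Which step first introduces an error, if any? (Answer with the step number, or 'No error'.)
No error

All steps in this derivation are correct.
The final answer f'''(θ) = -θ*cos(θ) - 3*sin(θ) is valid.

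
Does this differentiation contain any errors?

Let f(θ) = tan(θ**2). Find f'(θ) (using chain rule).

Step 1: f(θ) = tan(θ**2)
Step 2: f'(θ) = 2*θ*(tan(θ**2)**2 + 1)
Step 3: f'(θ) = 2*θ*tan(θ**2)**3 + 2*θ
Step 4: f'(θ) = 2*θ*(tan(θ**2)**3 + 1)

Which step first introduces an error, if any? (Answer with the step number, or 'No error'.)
Step 3

Step 3 is incorrect due to a wrong exponent.
The step shows: 2*θ*tan(θ**2)**3 + 2*θ
The correct value should be: 2*θ*tan(θ**2)**2 + 2*θ

Explanation: The exponent 2 on tan(θ**2) was incorrectly written as 3: the term 2*θ*tan(θ**2)**2 was incorrectly written as 2*θ*tan(θ**2)**3
The later steps are derived from this incorrect expression, so the error originates in Step 3.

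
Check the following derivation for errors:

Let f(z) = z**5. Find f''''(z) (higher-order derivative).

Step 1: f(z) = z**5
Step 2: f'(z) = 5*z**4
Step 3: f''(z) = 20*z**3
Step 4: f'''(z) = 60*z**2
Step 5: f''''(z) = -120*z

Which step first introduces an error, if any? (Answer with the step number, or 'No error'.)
Step 5

Step 5 is incorrect due to a sign flip.
The step shows: -120*z
The correct value should be: 120*z

Explanation: The sign of the whole expression was flipped: the term 120*z was incorrectly written as -120*z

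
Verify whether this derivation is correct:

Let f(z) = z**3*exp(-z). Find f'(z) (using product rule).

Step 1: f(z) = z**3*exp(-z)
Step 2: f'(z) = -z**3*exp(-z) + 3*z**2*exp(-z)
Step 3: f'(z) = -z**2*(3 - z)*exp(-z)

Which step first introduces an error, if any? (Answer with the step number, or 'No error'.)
Step 3

Step 3 is incorrect due to a sign flip.
The step shows: -z**2*(3 - z)*exp(-z)
The correct value should be: z**2*(3 - z)*exp(-z)

Explanation: The sign of the whole expression was flipped: the term z**2*(3 - z)*exp(-z) was incorrectly written as -z**2*(3 - z)*exp(-z)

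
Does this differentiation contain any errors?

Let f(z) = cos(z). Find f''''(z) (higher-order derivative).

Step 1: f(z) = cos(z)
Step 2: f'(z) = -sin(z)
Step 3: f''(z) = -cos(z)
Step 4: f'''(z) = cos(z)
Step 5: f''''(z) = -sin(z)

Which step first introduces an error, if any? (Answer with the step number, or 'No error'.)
Step 4

Step 4 is incorrect due to a wrong trig function.
The step shows: cos(z)
The correct value should be: sin(z)

Explanation: sin(z) was incorrectly written as cos(z): the term sin(z) was incorrectly written as cos(z)
The later steps are derived from this incorrect expression, so the error originates in Step 4.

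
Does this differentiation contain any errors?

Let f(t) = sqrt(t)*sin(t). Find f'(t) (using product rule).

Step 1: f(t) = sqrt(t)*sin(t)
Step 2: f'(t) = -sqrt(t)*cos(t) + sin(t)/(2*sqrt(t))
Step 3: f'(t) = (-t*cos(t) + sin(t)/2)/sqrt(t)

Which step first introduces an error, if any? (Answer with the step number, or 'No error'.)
Step 2

Step 2 is incorrect due to a sign flip.
The step shows: -sqrt(t)*cos(t) + sin(t)/(2*sqrt(t))
The correct value should be: sqrt(t)*cos(t) + sin(t)/(2*sqrt(t))

Explanation: The sign of one term was flipped: the term sqrt(t)*cos(t) was incorrectly written as -sqrt(t)*cos(t)
The later steps are derived from this incorrect expression, so the error originates in Step 2.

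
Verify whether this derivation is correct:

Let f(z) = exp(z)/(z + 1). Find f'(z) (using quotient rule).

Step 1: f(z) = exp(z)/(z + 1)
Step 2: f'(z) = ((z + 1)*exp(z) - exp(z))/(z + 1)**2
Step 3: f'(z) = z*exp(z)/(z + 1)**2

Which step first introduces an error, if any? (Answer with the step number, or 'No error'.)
No error

All steps in this derivation are correct.
The final answer f'(z) = z*exp(z)/(z + 1)**2 is valid.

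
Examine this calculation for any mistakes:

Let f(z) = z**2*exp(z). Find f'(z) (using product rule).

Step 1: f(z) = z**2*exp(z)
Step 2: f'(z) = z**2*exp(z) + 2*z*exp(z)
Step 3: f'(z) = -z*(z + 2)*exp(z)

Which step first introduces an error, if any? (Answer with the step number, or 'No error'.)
Step 3

Step 3 is incorrect due to a sign flip.
The step shows: -z*(z + 2)*exp(z)
The correct value should be: z*(z + 2)*exp(z)

Explanation: The sign of the whole expression was flipped: the term z*(z + 2)*exp(z) was incorrectly written as -z*(z + 2)*exp(z)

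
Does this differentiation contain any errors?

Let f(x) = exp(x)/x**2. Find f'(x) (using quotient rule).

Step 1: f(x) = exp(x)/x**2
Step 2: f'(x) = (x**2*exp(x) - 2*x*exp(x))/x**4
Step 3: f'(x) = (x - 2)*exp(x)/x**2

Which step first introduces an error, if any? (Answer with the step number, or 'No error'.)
Step 3

Step 3 is incorrect due to a wrong exponent.
The step shows: (x - 2)*exp(x)/x**2
The correct value should be: (x - 2)*exp(x)/x**3

Explanation: The exponent -3 on x was incorrectly written as -2: the term (x - 2)*exp(x)/x**3 was incorrectly written as (x - 2)*exp(x)/x**2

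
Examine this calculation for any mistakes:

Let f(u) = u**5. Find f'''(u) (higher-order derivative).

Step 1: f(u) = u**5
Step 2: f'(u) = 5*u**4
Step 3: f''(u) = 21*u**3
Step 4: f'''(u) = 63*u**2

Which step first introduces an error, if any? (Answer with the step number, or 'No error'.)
Step 3

Step 3 is incorrect due to a wrong coefficient.
The step shows: 21*u**3
The correct value should be: 20*u**3

Explanation: The coefficient 20 was incorrectly written as 21: the term 20*u**3 was incorrectly written as 21*u**3
The later steps are derived from this incorrect expression, so the error originates in Step 3.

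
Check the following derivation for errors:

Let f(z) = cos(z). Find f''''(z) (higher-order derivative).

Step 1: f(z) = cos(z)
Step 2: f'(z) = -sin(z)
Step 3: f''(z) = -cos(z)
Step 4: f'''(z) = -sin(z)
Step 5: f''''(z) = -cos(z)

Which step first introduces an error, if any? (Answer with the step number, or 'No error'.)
Step 4

Step 4 is incorrect due to a sign flip.
The step shows: -sin(z)
The correct value should be: sin(z)

Explanation: The sign of the whole expression was flipped: the term sin(z) was incorrectly written as -sin(z)
The later steps are derived from this incorrect expression, so the error originates in Step 4.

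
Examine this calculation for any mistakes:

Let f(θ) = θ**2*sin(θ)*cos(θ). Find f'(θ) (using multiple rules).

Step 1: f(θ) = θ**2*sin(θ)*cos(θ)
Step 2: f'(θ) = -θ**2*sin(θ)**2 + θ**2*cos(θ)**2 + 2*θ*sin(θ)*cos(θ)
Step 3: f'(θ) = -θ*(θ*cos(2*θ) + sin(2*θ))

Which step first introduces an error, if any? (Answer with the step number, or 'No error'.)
Step 3

Step 3 is incorrect due to a sign flip.
The step shows: -θ*(θ*cos(2*θ) + sin(2*θ))
The correct value should be: θ*(θ*cos(2*θ) + sin(2*θ))

Explanation: The sign of the whole expression was flipped: the term θ*(θ*cos(2*θ) + sin(2*θ)) was incorrectly written as -θ*(θ*cos(2*θ) + sin(2*θ))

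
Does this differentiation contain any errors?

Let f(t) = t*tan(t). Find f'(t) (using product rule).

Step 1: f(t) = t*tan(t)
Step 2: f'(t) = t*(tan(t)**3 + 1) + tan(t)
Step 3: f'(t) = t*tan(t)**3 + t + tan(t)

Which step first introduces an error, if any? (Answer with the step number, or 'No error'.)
Step 2

Step 2 is incorrect due to a wrong exponent.
The step shows: t*(tan(t)**3 + 1) + tan(t)
The correct value should be: t*(tan(t)**2 + 1) + tan(t)

Explanation: The exponent 2 on tan(t) was incorrectly written as 3: the term t*(tan(t)**2 + 1) was incorrectly written as t*(tan(t)**3 + 1)
The later steps are derived from this incorrect expression, so the error originates in Step 2.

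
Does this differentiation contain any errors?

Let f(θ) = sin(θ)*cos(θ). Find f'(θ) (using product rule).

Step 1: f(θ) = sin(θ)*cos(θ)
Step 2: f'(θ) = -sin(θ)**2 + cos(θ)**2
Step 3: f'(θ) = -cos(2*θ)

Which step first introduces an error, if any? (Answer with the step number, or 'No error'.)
Step 3

Step 3 is incorrect due to a sign flip.
The step shows: -cos(2*θ)
The correct value should be: cos(2*θ)

Explanation: The sign of the whole expression was flipped: the term cos(2*θ) was incorrectly written as -cos(2*θ)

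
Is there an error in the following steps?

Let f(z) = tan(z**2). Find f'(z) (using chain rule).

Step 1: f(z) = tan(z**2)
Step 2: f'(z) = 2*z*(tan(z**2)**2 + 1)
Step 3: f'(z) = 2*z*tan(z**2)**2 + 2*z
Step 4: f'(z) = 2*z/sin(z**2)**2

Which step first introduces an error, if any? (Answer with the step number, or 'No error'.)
Step 4

Step 4 is incorrect due to a wrong trig function.
The step shows: 2*z/sin(z**2)**2
The correct value should be: 2*z/cos(z**2)**2

Explanation: cos(z**2) was incorrectly written as sin(z**2): the term 2*z/cos(z**2)**2 was incorrectly written as 2*z/sin(z**2)**2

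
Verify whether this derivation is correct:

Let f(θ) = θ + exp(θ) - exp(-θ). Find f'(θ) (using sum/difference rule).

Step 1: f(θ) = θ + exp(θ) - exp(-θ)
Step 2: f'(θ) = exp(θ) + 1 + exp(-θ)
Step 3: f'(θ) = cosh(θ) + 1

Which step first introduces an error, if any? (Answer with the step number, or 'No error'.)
Step 3

Step 3 is incorrect due to a wrong coefficient.
The step shows: cosh(θ) + 1
The correct value should be: 2*cosh(θ) + 1

Explanation: The coefficient 2 was incorrectly written as 1: the term 2*cosh(θ) was incorrectly written as cosh(θ)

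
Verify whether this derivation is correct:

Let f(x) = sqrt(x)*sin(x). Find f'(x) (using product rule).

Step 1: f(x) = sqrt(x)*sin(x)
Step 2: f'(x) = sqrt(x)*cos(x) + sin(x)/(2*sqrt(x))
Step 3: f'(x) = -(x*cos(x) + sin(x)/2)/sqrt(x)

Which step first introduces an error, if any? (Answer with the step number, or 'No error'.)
Step 3

Step 3 is incorrect due to a sign flip.
The step shows: -(x*cos(x) + sin(x)/2)/sqrt(x)
The correct value should be: (x*cos(x) + sin(x)/2)/sqrt(x)

Explanation: The sign of the whole expression was flipped: the term (x*cos(x) + sin(x)/2)/sqrt(x) was incorrectly written as -(x*cos(x) + sin(x)/2)/sqrt(x)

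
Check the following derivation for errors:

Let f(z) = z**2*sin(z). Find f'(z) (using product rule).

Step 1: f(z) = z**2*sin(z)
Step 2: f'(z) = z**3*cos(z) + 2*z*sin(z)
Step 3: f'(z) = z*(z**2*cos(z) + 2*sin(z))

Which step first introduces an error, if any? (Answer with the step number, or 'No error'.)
Step 2

Step 2 is incorrect due to a wrong exponent.
The step shows: z**3*cos(z) + 2*z*sin(z)
The correct value should be: z**2*cos(z) + 2*z*sin(z)

Explanation: The exponent 2 on z was incorrectly written as 3: the term z**2*cos(z) was incorrectly written as z**3*cos(z)
The later steps are derived from this incorrect expression, so the error originates in Step 2.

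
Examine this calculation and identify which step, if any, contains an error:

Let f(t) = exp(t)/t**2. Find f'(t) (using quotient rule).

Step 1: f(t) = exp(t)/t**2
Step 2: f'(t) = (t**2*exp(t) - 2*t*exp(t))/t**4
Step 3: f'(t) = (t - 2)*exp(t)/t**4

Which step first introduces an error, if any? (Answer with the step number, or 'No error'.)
Step 3

Step 3 is incorrect due to a wrong exponent.
The step shows: (t - 2)*exp(t)/t**4
The correct value should be: (t - 2)*exp(t)/t**3

Explanation: The exponent -3 on t was incorrectly written as -4: the term (t - 2)*exp(t)/t**3 was incorrectly written as (t - 2)*exp(t)/t**4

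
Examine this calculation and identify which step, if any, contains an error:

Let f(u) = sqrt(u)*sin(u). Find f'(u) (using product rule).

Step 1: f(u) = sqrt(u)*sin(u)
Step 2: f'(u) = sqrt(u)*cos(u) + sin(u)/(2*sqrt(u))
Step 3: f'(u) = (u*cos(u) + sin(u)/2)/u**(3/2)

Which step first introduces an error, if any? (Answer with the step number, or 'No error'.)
Step 3

Step 3 is incorrect due to a wrong exponent.
The step shows: (u*cos(u) + sin(u)/2)/u**(3/2)
The correct value should be: (u*cos(u) + sin(u)/2)/sqrt(u)

Explanation: The exponent -1/2 on u was incorrectly written as -3/2: the term (u*cos(u) + sin(u)/2)/sqrt(u) was incorrectly written as (u*cos(u) + sin(u)/2)/u**(3/2)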